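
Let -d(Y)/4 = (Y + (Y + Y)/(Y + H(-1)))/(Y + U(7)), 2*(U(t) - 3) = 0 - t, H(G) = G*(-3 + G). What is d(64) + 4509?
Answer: 9725971/2159 ≈ 4504.9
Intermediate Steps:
U(t) = 3 - t/2 (U(t) = 3 + (0 - t)/2 = 3 + (-t)/2 = 3 - t/2)
d(Y) = -4*(Y + 2*Y/(4 + Y))/(-1/2 + Y) (d(Y) = -4*(Y + (Y + Y)/(Y - (-3 - 1)))/(Y + (3 - 1/2*7)) = -4*(Y + (2*Y)/(Y - 1*(-4)))/(Y + (3 - 7/2)) = -4*(Y + (2*Y)/(Y + 4))/(Y - 1/2) = -4*(Y + (2*Y)/(4 + Y))/(-1/2 + Y) = -4*(Y + 2*Y/(4 + Y))/(-1/2 + Y))
d(64) + 4509 = -8*64*(6 + 64)/(-4 + 2*64**2 + 7*64) + 4509 = -8*64*70/(-4 + 2*4096 + 448) + 4509 = -8*64*70/(-4 + 8192 + 448) + 4509 = -8*64*70/8636 + 4509 = -8*64*1/8636*70 + 4509 = -8960/2159 + 4509 = 9725971/2159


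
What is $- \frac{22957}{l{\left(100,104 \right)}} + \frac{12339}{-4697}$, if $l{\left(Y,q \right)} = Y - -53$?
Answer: $- \frac{109716896}{718641} \approx -152.67$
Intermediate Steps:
$l{\left(Y,q \right)} = 53 + Y$ ($l{\left(Y,q \right)} = Y + 53 = 53 + Y$)
$- \frac{22957}{l{\left(100,104 \right)}} + \frac{12339}{-4697} = - \frac{22957}{53 + 100} + \frac{12339}{-4697} = - \frac{22957}{153} + 12339 \left(- \frac{1}{4697}\right) = \left(-22957\right) \frac{1}{153} - \frac{12339}{4697} = - \frac{22957}{153} - \frac{12339}{4697} = - \frac{109716896}{718641}$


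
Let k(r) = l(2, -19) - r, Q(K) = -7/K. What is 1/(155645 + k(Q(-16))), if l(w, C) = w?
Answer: 16/2490345 ≈ 6.4248e-6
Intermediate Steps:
k(r) = 2 - r
1/(155645 + k(Q(-16))) = 1/(155645 + (2 - (-7)/(-16))) = 1/(155645 + (2 - (-7)*(-1)/16)) = 1/(155645 + (2 - 1*7/16)) = 1/(155645 + (2 - 7/16)) = 1/(155645 + 25/16) = 1/(2490345/16) = 16/2490345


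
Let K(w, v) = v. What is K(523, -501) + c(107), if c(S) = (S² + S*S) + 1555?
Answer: 23952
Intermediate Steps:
c(S) = 1555 + 2*S² (c(S) = (S² + S²) + 1555 = 2*S² + 1555 = 1555 + 2*S²)
K(523, -501) + c(107) = -501 + (1555 + 2*107²) = -501 + (1555 + 2*11449) = -501 + (1555 + 22898) = -501 + 24453 = 23952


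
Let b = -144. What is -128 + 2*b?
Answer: -416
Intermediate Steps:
-128 + 2*b = -128 + 2*(-144) = -128 - 288 = -416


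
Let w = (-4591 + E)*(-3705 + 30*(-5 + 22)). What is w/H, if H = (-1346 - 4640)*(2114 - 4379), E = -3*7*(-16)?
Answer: 906315/903886 ≈ 1.0027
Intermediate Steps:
E = 336 (E = -21*(-16) = 336)
H = 13558290 (H = -5986*(-2265) = 13558290)
w = 13594725 (w = (-4591 + 336)*(-3705 + 30*(-5 + 22)) = -4255*(-3705 + 30*17) = -4255*(-3705 + 510) = -4255*(-3195) = 13594725)
w/H = 13594725/13558290 = 13594725*(1/13558290) = 906315/903886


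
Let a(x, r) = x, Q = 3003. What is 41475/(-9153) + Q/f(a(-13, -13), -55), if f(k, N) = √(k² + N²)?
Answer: -13825/3051 + 3003*√3194/3194 ≈ 48.605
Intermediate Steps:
f(k, N) = √(N² + k²)
41475/(-9153) + Q/f(a(-13, -13), -55) = 41475/(-9153) + 3003/(√((-55)² + (-13)²)) = 41475*(-1/9153) + 3003/(√(3025 + 169)) = -13825/3051 + 3003/(√3194) = -13825/3051 + 3003*(√3194/3194) = -13825/3051 + 3003*√3194/3194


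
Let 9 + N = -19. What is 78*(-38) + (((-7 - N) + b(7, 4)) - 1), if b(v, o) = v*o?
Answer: -2916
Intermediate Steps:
b(v, o) = o*v
N = -28 (N = -9 - 19 = -28)
78*(-38) + (((-7 - N) + b(7, 4)) - 1) = 78*(-38) + (((-7 - 1*(-28)) + 4*7) - 1) = -2964 + (((-7 + 28) + 28) - 1) = -2964 + ((21 + 28) - 1) = -2964 + (49 - 1) = -2964 + 48 = -2916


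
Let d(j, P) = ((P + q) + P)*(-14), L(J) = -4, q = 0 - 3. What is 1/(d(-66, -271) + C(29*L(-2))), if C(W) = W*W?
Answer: 1/21086 ≈ 4.7425e-5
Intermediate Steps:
q = -3
C(W) = W²
d(j, P) = 42 - 28*P (d(j, P) = ((P - 3) + P)*(-14) = ((-3 + P) + P)*(-14) = (-3 + 2*P)*(-14) = 42 - 28*P)
1/(d(-66, -271) + C(29*L(-2))) = 1/((42 - 28*(-271)) + (29*(-4))²) = 1/((42 + 7588) + (-116)²) = 1/(7630 + 13456) = 1/21086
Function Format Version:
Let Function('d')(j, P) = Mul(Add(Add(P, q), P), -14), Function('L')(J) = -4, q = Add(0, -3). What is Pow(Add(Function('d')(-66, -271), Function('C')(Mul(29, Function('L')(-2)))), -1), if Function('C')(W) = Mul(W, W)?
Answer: Rational(1, 21086) ≈ 4.7425e-5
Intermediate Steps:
q = -3
Function('C')(W) = Pow(W, 2)
Function('d')(j, P) = Add(42, Mul(-28, P)) (Function('d')(j, P) = Mul(Add(Add(P, -3), P), -14) = Mul(Add(Add(-3, P), P), -14) = Mul(Add(-3, Mul(2, P)), -14) = Add(42, Mul(-28, P)))
Pow(Add(Function('d')(-66, -271), Function('C')(Mul(29, Function('L')(-2)))), -1) = Pow(Add(Add(42, Mul(-28, -271)), Pow(Mul(29, -4), 2)), -1) = Pow(Add(Add(42, 7588), Pow(-116, 2)), -1) = Pow(Add(7630, 13456), -1) = Pow(21086, -1) = Rational(1, 21086)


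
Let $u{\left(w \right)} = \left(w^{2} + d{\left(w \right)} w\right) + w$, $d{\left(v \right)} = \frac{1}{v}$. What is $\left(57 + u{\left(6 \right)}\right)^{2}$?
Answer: $10000$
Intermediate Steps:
$u{\left(w \right)} = 1 + w + w^{2}$ ($u{\left(w \right)} = \left(w^{2} + \frac{w}{w}\right) + w = \left(w^{2} + 1\right) + w = \left(1 + w^{2}\right) + w = 1 + w + w^{2}$)
$\left(57 + u{\left(6 \right)}\right)^{2} = \left(57 + \left(1 + 6 \left(1 + 6\right)\right)\right)^{2} = \left(57 + \left(1 + 6 \cdot 7\right)\right)^{2} = \left(57 + \left(1 + 42\right)\right)^{2} = \left(57 + 43\right)^{2} = 100^{2} = 10000$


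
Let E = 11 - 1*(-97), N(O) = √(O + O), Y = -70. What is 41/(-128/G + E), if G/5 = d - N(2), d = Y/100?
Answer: 1107/3172 ≈ 0.34899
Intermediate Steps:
N(O) = √2*√O (N(O) = √(2*O) = √2*√O)
d = -7/10 (d = -70/100 = -70*1/100 = -7/10 ≈ -0.70000)
G = -27/2 (G = 5*(-7/10 - √2*√2) = 5*(-7/10 - 1*2) = 5*(-7/10 - 2) = 5*(-27/10) = -27/2 ≈ -13.500)
E = 108 (E = 11 + 97 = 108)
41/(-128/G + E) = 41/(-128/(-27/2) + 108) = 41/(-128*(-2/27) + 108) = 41/(256/27 + 108) = 41/(3172/27) = (27/3172)*41 = 1107/3172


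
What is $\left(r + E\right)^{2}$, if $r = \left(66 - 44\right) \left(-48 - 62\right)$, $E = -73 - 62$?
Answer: $6528025$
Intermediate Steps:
$E = -135$ ($E = -73 - 62 = -135$)
$r = -2420$ ($r = 22 \left(-110\right) = -2420$)
$\left(r + E\right)^{2} = \left(-2420 - 135\right)^{2} = \left(-2555\right)^{2} = 6528025$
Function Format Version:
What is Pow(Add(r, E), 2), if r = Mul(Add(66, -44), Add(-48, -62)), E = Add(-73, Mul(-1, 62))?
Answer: 6528025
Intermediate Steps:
E = -135 (E = Add(-73, -62) = -135)
r = -2420 (r = Mul(22, -110) = -2420)
Pow(Add(r, E), 2) = Pow(Add(-2420, -135), 2) = Pow(-2555, 2) = 6528025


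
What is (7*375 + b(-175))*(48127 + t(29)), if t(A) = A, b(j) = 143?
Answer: 133295808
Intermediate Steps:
(7*375 + b(-175))*(48127 + t(29)) = (7*375 + 143)*(48127 + 29) = (2625 + 143)*48156 = 2768*48156 = 133295808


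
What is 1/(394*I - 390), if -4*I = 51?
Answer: -2/10827 ≈ -0.00018472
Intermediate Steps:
I = -51/4 (I = -¼*51 = -51/4 ≈ -12.750)
1/(394*I - 390) = 1/(394*(-51/4) - 390) = 1/(-10047/2 - 390) = 1/(-10827/2) = -2/10827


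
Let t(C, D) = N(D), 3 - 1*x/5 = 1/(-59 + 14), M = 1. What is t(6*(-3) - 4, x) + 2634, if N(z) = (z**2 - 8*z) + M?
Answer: 222139/81 ≈ 2742.5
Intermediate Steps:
x = 136/9 (x = 15 - 5/(-59 + 14) = 15 - 5/(-45) = 15 - 5*(-1/45) = 15 + 1/9 = 136/9 ≈ 15.111)
N(z) = 1 + z**2 - 8*z (N(z) = (z**2 - 8*z) + 1 = 1 + z**2 - 8*z)
t(C, D) = 1 + D**2 - 8*D
t(6*(-3) - 4, x) + 2634 = (1 + (136/9)**2 - 8*136/9) + 2634 = (1 + 18496/81 - 1088/9) + 2634 = 8785/81 + 2634 = 222139/81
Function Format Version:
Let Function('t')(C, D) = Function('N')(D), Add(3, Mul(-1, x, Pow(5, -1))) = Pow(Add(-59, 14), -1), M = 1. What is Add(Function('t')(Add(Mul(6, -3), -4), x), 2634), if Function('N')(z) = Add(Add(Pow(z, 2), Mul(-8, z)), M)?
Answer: Rational(222139, 81) ≈ 2742.5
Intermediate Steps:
x = Rational(136, 9) (x = Add(15, Mul(-5, Pow(Add(-59, 14), -1))) = Add(15, Mul(-5, Pow(-45, -1))) = Add(15, Mul(-5, Rational(-1, 45))) = Add(15, Rational(1, 9)) = Rational(136, 9) ≈ 15.111)
Function('N')(z) = Add(1, Pow(z, 2), Mul(-8, z)) (Function('N')(z) = Add(Add(Pow(z, 2), Mul(-8, z)), 1) = Add(1, Pow(z, 2), Mul(-8, z)))
Function('t')(C, D) = Add(1, Pow(D, 2), Mul(-8, D))
Add(Function('t')(Add(Mul(6, -3), -4), x), 2634) = Add(Add(1, Pow(Rational(136, 9), 2), Mul(-8, Rational(136, 9))), 2634) = Add(Add(1, Rational(18496, 81), Rational(-1088, 9)), 2634) = Add(Rational(8785, 81), 2634) = Rational(222139, 81)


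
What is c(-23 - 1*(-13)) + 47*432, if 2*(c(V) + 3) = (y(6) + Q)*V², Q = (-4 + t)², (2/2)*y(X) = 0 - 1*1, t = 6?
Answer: 20451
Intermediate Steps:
y(X) = -1 (y(X) = 0 - 1*1 = 0 - 1 = -1)
Q = 4 (Q = (-4 + 6)² = 2² = 4)
c(V) = -3 + 3*V²/2 (c(V) = -3 + ((-1 + 4)*V²)/2 = -3 + (3*V²)/2 = -3 + 3*V²/2)
c(-23 - 1*(-13)) + 47*432 = (-3 + 3*(-23 - 1*(-13))²/2) + 47*432 = (-3 + 3*(-23 + 13)²/2) + 20304 = (-3 + (3/2)*(-10)²) + 20304 = (-3 + (3/2)*100) + 20304 = (-3 + 150) + 20304 = 147 + 20304 = 20451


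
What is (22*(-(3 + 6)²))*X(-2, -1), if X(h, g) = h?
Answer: 3564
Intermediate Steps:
(22*(-(3 + 6)²))*X(-2, -1) = (22*(-(3 + 6)²))*(-2) = (22*(-1*9²))*(-2) = (22*(-1*81))*(-2) = (22*(-81))*(-2) = -1782*(-2) = 3564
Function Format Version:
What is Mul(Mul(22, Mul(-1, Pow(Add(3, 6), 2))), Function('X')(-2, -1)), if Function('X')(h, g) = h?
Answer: 3564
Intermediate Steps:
Mul(Mul(22, Mul(-1, Pow(Add(3, 6), 2))), Function('X')(-2, -1)) = Mul(Mul(22, Mul(-1, Pow(Add(3, 6), 2))), -2) = Mul(Mul(22, Mul(-1, Pow(9, 2))), -2) = Mul(Mul(22, Mul(-1, 81)), -2) = Mul(Mul(22, -81), -2) = Mul(-1782, -2) = 3564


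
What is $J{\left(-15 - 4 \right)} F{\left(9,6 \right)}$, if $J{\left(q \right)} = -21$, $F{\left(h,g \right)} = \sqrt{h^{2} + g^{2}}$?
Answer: $- 63 \sqrt{13} \approx -227.15$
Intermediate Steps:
$F{\left(h,g \right)} = \sqrt{g^{2} + h^{2}}$
$J{\left(-15 - 4 \right)} F{\left(9,6 \right)} = - 21 \sqrt{6^{2} + 9^{2}} = - 21 \sqrt{36 + 81} = - 21 \sqrt{117} = - 21 \cdot 3 \sqrt{13} = - 63 \sqrt{13}$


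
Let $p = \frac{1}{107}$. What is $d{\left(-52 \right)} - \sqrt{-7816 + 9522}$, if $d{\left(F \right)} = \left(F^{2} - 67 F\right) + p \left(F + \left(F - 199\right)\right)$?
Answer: $\frac{661813}{107} - \sqrt{1706} \approx 6143.9$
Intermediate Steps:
$p = \frac{1}{107} \approx 0.0093458$
$d{\left(F \right)} = - \frac{199}{107} + F^{2} - \frac{7167 F}{107}$ ($d{\left(F \right)} = \left(F^{2} - 67 F\right) + \frac{F + \left(F - 199\right)}{107} = \left(F^{2} - 67 F\right) + \frac{F + \left(-199 + F\right)}{107} = \left(F^{2} - 67 F\right) + \frac{-199 + 2 F}{107} = \left(F^{2} - 67 F\right) + \left(- \frac{199}{107} + \frac{2 F}{107}\right) = - \frac{199}{107} + F^{2} - \frac{7167 F}{107}$)
$d{\left(-52 \right)} - \sqrt{-7816 + 9522} = \left(- \frac{199}{107} + \left(-52\right)^{2} - - \frac{372684}{107}\right) - \sqrt{-7816 + 9522} = \left(- \frac{199}{107} + 2704 + \frac{372684}{107}\right) - \sqrt{1706} = \frac{661813}{107} - \sqrt{1706}$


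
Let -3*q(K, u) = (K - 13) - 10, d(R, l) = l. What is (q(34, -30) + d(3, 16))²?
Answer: 1369/9 ≈ 152.11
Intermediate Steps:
q(K, u) = 23/3 - K/3 (q(K, u) = -((K - 13) - 10)/3 = -((-13 + K) - 10)/3 = -(-23 + K)/3 = 23/3 - K/3)
(q(34, -30) + d(3, 16))² = ((23/3 - ⅓*34) + 16)² = ((23/3 - 34/3) + 16)² = (-11/3 + 16)² = (37/3)² = 1369/9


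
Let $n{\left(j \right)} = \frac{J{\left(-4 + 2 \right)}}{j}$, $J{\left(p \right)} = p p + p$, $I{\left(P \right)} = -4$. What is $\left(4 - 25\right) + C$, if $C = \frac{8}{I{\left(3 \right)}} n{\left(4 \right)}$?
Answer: $-22$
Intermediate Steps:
$J{\left(p \right)} = p + p^{2}$ ($J{\left(p \right)} = p^{2} + p = p + p^{2}$)
$n{\left(j \right)} = \frac{2}{j}$ ($n{\left(j \right)} = \frac{\left(-4 + 2\right) \left(1 + \left(-4 + 2\right)\right)}{j} = \frac{\left(-2\right) \left(1 - 2\right)}{j} = \frac{\left(-2\right) \left(-1\right)}{j} = \frac{2}{j}$)
$C = -1$ ($C = \frac{8}{-4} \cdot \frac{2}{4} = 8 \left(- \frac{1}{4}\right) 2 \cdot \frac{1}{4} = \left(-2\right) \frac{1}{2} = -1$)
$\left(4 - 25\right) + C = \left(4 - 25\right) - 1 = -21 - 1 = -22$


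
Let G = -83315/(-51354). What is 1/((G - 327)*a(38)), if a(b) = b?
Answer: -25677/317479417 ≈ -8.0878e-5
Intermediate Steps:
G = 83315/51354 (G = -83315*(-1/51354) = 83315/51354 ≈ 1.6224)
1/((G - 327)*a(38)) = 1/((83315/51354 - 327)*38) = (1/38)/(-16709443/51354) = -51354/16709443*1/38 = -25677/317479417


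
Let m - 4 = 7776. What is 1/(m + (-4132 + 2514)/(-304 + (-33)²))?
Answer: 785/6105682 ≈ 0.00012857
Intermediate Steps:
m = 7780 (m = 4 + 7776 = 7780)
1/(m + (-4132 + 2514)/(-304 + (-33)²)) = 1/(7780 + (-4132 + 2514)/(-304 + (-33)²)) = 1/(7780 - 1618/(-304 + 1089)) = 1/(7780 - 1618/785) = 1/(6105682/785) = 785/6105682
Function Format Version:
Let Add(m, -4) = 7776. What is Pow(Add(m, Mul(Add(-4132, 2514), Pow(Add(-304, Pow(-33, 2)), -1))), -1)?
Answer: Rational(785, 6105682) ≈ 0.00012857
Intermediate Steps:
m = 7780 (m = Add(4, 7776) = 7780)
Pow(Add(m, Mul(Add(-4132, 2514), Pow(Add(-304, Pow(-33, 2)), -1))), -1) = Pow(Add(7780, Mul(Add(-4132, 2514), Pow(Add(-304, Pow(-33, 2)), -1))), -1) = Pow(Add(7780, Mul(-1618, Pow(Add(-304, 1089), -1))), -1) = Pow(Add(7780, Mul(-1618, Pow(785, -1))), -1) = Pow(Add(7780, Mul(-1618, Rational(1, 785))), -1) = Pow(Add(7780, Rational(-1618, 785)), -1) = Pow(Rational(6105682, 785), -1) = Rational(785, 6105682)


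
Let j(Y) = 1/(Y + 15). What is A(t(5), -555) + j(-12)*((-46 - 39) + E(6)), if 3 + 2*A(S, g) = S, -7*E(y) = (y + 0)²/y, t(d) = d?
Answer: -580/21 ≈ -27.619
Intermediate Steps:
E(y) = -y/7 (E(y) = -(y + 0)²/(7*y) = -y²/(7*y) = -y/7)
A(S, g) = -3/2 + S/2
j(Y) = 1/(15 + Y)
A(t(5), -555) + j(-12)*((-46 - 39) + E(6)) = (-3/2 + (½)*5) + ((-46 - 39) - ⅐*6)/(15 - 12) = (-3/2 + 5/2) + (-85 - 6/7)/3 = 1 + (⅓)*(-601/7) = 1 - 601/21 = -580/21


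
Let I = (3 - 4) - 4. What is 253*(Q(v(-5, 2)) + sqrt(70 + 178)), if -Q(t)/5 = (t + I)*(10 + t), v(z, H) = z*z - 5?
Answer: -569250 + 506*sqrt(62) ≈ -5.6527e+5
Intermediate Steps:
I = -5 (I = -1 - 4 = -5)
v(z, H) = -5 + z**2 (v(z, H) = z**2 - 5 = -5 + z**2)
Q(t) = -5*(-5 + t)*(10 + t) (Q(t) = -5*(t - 5)*(10 + t) = -5*(-5 + t)*(10 + t))
253*(Q(v(-5, 2)) + sqrt(70 + 178)) = 253*((250 - 25*(-5 + (-5)**2) - 5*(-5 + (-5)**2)**2) + sqrt(70 + 178)) = 253*((250 - 25*(-5 + 25) - 5*(-5 + 25)**2) + sqrt(248)) = 253*((250 - 25*20 - 5*20**2) + 2*sqrt(62)) = 253*((250 - 500 - 5*400) + 2*sqrt(62)) = 253*((250 - 500 - 2000) + 2*sqrt(62)) = 253*(-2250 + 2*sqrt(62)) = -569250 + 506*sqrt(62)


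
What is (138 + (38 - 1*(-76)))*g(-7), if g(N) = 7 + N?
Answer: 0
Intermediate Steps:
(138 + (38 - 1*(-76)))*g(-7) = (138 + (38 - 1*(-76)))*(7 - 7) = (138 + (38 + 76))*0 = (138 + 114)*0 = 252*0 = 0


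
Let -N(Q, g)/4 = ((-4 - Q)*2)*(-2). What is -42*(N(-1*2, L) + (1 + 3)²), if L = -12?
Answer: 672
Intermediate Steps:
N(Q, g) = -64 - 16*Q (N(Q, g) = -4*(-4 - Q)*2*(-2) = -4*(-8 - 2*Q)*(-2) = -4*(16 + 4*Q) = -64 - 16*Q)
-42*(N(-1*2, L) + (1 + 3)²) = -42*((-64 - (-16)*2) + (1 + 3)²) = -42*((-64 - 16*(-2)) + 4²) = -42*((-64 + 32) + 16) = -42*(-32 + 16) = -42*(-16) = 672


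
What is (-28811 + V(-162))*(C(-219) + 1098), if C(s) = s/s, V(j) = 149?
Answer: -31499538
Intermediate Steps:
C(s) = 1
(-28811 + V(-162))*(C(-219) + 1098) = (-28811 + 149)*(1 + 1098) = -28662*1099 = -31499538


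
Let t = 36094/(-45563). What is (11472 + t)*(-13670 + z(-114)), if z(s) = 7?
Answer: -7141139677646/45563 ≈ -1.5673e+8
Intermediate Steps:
t = -36094/45563 (t = 36094*(-1/45563) = -36094/45563 ≈ -0.79218)
(11472 + t)*(-13670 + z(-114)) = (11472 - 36094/45563)*(-13670 + 7) = (522662642/45563)*(-13663) = -7141139677646/45563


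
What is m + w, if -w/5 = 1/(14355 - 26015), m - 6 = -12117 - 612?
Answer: -29670035/2332 ≈ -12723.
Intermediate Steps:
m = -12723 (m = 6 + (-12117 - 612) = 6 - 12729 = -12723)
w = 1/2332 (w = -5/(14355 - 26015) = -5/(-11660) = -5*(-1/11660) = 1/2332 ≈ 0.00042882)
m + w = -12723 + 1/2332 = -29670035/2332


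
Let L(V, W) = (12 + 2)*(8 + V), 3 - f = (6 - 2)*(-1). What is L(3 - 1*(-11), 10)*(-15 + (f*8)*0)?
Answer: -4620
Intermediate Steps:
f = 7 (f = 3 - (6 - 2)*(-1) = 3 - 4*(-1) = 3 - 1*(-4) = 3 + 4 = 7)
L(V, W) = 112 + 14*V (L(V, W) = 14*(8 + V) = 112 + 14*V)
L(3 - 1*(-11), 10)*(-15 + (f*8)*0) = (112 + 14*(3 - 1*(-11)))*(-15 + (7*8)*0) = (112 + 14*(3 + 11))*(-15 + 56*0) = (112 + 14*14)*(-15 + 0) = (112 + 196)*(-15) = 308*(-15) = -4620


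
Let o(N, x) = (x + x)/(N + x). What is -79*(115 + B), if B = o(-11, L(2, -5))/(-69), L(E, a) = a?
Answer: -5014525/552 ≈ -9084.3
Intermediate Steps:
o(N, x) = 2*x/(N + x) (o(N, x) = (2*x)/(N + x) = 2*x/(N + x))
B = -5/552 (B = (2*(-5)/(-11 - 5))/(-69) = (2*(-5)/(-16))*(-1/69) = (2*(-5)*(-1/16))*(-1/69) = (5/8)*(-1/69) = -5/552 ≈ -0.0090580)
-79*(115 + B) = -79*(115 - 5/552) = -79*63475/552 = -5014525/552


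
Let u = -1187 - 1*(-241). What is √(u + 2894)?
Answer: 2*√487 ≈ 44.136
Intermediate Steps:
u = -946 (u = -1187 + 241 = -946)
√(u + 2894) = √(-946 + 2894) = √1948 = 2*√487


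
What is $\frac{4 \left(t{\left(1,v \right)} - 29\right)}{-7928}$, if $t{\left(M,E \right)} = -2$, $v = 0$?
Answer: $\frac{31}{1982} \approx 0.015641$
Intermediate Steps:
$\frac{4 \left(t{\left(1,v \right)} - 29\right)}{-7928} = \frac{4 \left(-2 - 29\right)}{-7928} = 4 \left(-31\right) \left(- \frac{1}{7928}\right) = \left(-124\right) \left(- \frac{1}{7928}\right) = \frac{31}{1982}$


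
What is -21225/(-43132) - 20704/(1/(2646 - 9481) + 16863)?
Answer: -914331203245/1242833526932 ≈ -0.73568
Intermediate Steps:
-21225/(-43132) - 20704/(1/(2646 - 9481) + 16863) = -21225*(-1/43132) - 20704/(1/(-6835) + 16863) = 21225/43132 - 20704/(-1/6835 + 16863) = 21225/43132 - 20704/115258604/6835 = 21225/43132 - 20704*6835/115258604 = 21225/43132 - 35377960/28814651 = -914331203245/1242833526932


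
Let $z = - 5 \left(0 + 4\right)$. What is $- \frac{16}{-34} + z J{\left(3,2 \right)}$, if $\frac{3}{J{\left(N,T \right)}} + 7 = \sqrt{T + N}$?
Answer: $\frac{1873}{187} + \frac{15 \sqrt{5}}{11} \approx 13.065$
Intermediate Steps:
$J{\left(N,T \right)} = \frac{3}{-7 + \sqrt{N + T}}$ ($J{\left(N,T \right)} = \frac{3}{-7 + \sqrt{T + N}} = \frac{3}{-7 + \sqrt{N + T}}$)
$z = -20$ ($z = \left(-5\right) 4 = -20$)
$- \frac{16}{-34} + z J{\left(3,2 \right)} = - \frac{16}{-34} - 20 \frac{3}{-7 + \sqrt{3 + 2}} = \left(-16\right) \left(- \frac{1}{34}\right) - 20 \frac{3}{-7 + \sqrt{5}} = \frac{8}{17} - \frac{60}{-7 + \sqrt{5}}$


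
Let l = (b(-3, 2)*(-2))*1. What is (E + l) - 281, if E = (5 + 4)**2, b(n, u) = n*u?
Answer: -188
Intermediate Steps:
l = 12 (l = (-3*2*(-2))*1 = -6*(-2)*1 = 12*1 = 12)
E = 81 (E = 9**2 = 81)
(E + l) - 281 = (81 + 12) - 281 = 93 - 281 = -188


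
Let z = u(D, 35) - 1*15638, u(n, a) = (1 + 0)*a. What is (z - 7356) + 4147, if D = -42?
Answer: -18812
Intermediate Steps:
u(n, a) = a (u(n, a) = 1*a = a)
z = -15603 (z = 35 - 1*15638 = 35 - 15638 = -15603)
(z - 7356) + 4147 = (-15603 - 7356) + 4147 = -22959 + 4147 = -18812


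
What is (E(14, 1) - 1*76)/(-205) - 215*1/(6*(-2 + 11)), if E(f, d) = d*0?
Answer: -39971/11070 ≈ -3.6107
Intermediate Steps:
E(f, d) = 0
(E(14, 1) - 1*76)/(-205) - 215*1/(6*(-2 + 11)) = (0 - 1*76)/(-205) - 215*1/(6*(-2 + 11)) = (0 - 76)*(-1/205) - 215/(6*9) = -76*(-1/205) - 215/54 = 76/205 - 215*1/54 = 76/205 - 215/54 = -39971/11070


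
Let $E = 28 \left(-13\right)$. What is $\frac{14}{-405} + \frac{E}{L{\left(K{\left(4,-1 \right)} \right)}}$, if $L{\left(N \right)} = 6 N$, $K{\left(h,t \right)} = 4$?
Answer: $- \frac{12313}{810} \approx -15.201$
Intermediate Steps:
$E = -364$
$\frac{14}{-405} + \frac{E}{L{\left(K{\left(4,-1 \right)} \right)}} = \frac{14}{-405} - \frac{364}{6 \cdot 4} = 14 \left(- \frac{1}{405}\right) - \frac{364}{24} = - \frac{14}{405} - \frac{91}{6} = - \frac{12313}{810}$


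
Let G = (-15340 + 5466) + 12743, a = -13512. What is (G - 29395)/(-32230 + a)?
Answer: 13263/22871 ≈ 0.57990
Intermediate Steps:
G = 2869 (G = -9874 + 12743 = 2869)
(G - 29395)/(-32230 + a) = (2869 - 29395)/(-32230 - 13512) = -26526/(-45742) = -26526*(-1/45742) = 13263/22871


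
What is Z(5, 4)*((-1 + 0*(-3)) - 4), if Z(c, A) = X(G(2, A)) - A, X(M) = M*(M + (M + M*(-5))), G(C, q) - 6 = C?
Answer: 980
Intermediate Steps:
G(C, q) = 6 + C
X(M) = -3*M² (X(M) = M*(M + (M - 5*M)) = M*(M - 4*M) = M*(-3*M) = -3*M²)
Z(c, A) = -192 - A (Z(c, A) = -3*(6 + 2)² - A = -3*8² - A = -3*64 - A = -192 - A)
Z(5, 4)*((-1 + 0*(-3)) - 4) = (-192 - 1*4)*((-1 + 0*(-3)) - 4) = (-192 - 4)*((-1 + 0) - 4) = -196*(-1 - 4) = -196*(-5) = 980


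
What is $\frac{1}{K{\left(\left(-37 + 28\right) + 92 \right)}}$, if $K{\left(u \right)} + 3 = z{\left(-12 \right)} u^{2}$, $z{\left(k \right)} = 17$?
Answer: $\frac{1}{117110} \approx 8.539 \cdot 10^{-6}$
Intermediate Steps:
$K{\left(u \right)} = -3 + 17 u^{2}$
$\frac{1}{K{\left(\left(-37 + 28\right) + 92 \right)}} = \frac{1}{-3 + 17 \left(\left(-37 + 28\right) + 92\right)^{2}} = \frac{1}{-3 + 17 \left(-9 + 92\right)^{2}} = \frac{1}{-3 + 17 \cdot 83^{2}} = \frac{1}{-3 + 17 \cdot 6889} = \frac{1}{-3 + 117113} = \frac{1}{117110}$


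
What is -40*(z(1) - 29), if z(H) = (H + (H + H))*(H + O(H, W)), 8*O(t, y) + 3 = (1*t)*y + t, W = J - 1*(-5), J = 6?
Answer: 905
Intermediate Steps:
W = 11 (W = 6 - 1*(-5) = 6 + 5 = 11)
O(t, y) = -3/8 + t/8 + t*y/8 (O(t, y) = -3/8 + ((1*t)*y + t)/8 = -3/8 + (t*y + t)/8 = -3/8 + (t + t*y)/8 = -3/8 + (t/8 + t*y/8) = -3/8 + t/8 + t*y/8)
z(H) = 3*H*(-3/8 + 5*H/2) (z(H) = (H + (H + H))*(H + (-3/8 + H/8 + (⅛)*H*11)) = (H + 2*H)*(H + (-3/8 + H/8 + 11*H/8)) = (3*H)*(H + (-3/8 + 3*H/2)) = (3*H)*(-3/8 + 5*H/2) = 3*H*(-3/8 + 5*H/2))
-40*(z(1) - 29) = -40*((3/8)*1*(-3 + 20*1) - 29) = -40*((3/8)*1*(-3 + 20) - 29) = -40*((3/8)*1*17 - 29) = -40*(51/8 - 29) = -40*(-181/8) = 905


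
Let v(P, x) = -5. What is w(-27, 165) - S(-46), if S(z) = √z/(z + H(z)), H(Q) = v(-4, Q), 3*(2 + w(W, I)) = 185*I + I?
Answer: 10228 + I*√46/51 ≈ 10228.0 + 0.13299*I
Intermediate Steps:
w(W, I) = -2 + 62*I (w(W, I) = -2 + (185*I + I)/3 = -2 + (186*I)/3 = -2 + 62*I)
H(Q) = -5
S(z) = √z/(-5 + z) (S(z) = √z/(z - 5) = √z/(-5 + z))
w(-27, 165) - S(-46) = (-2 + 62*165) - √(-46)/(-5 - 46) = (-2 + 10230) - I*√46/(-51) = 10228 - I*√46*(-1)/51 = 10228 - (-1)*I*√46/51 = 10228 + I*√46/51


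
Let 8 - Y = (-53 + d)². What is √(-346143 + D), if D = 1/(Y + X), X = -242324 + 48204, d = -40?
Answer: 22*I*√3266905192694/67587 ≈ 588.34*I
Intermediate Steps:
X = -194120
Y = -8641 (Y = 8 - (-53 - 40)² = 8 - 1*(-93)² = 8 - 1*8649 = 8 - 8649 = -8641)
D = -1/202761 (D = 1/(-8641 - 194120) = 1/(-202761) = -1/202761 ≈ -4.9319e-6)
√(-346143 + D) = √(-346143 - 1/202761) = √(-70184300824/202761) = 22*I*√3266905192694/67587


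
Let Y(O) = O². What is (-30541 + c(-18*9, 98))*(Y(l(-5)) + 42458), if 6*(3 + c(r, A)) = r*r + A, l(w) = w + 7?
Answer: -1110536994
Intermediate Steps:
l(w) = 7 + w
c(r, A) = -3 + A/6 + r²/6 (c(r, A) = -3 + (r*r + A)/6 = -3 + (r² + A)/6 = -3 + (A + r²)/6 = -3 + (A/6 + r²/6) = -3 + A/6 + r²/6)
(-30541 + c(-18*9, 98))*(Y(l(-5)) + 42458) = (-30541 + (-3 + (⅙)*98 + (-18*9)²/6))*((7 - 5)² + 42458) = (-30541 + (-3 + 49/3 + (⅙)*(-162)²))*(2² + 42458) = (-30541 + (-3 + 49/3 + (⅙)*26244))*(4 + 42458) = (-30541 + (-3 + 49/3 + 4374))*42462 = (-30541 + 13162/3)*42462 = -78461/3*42462 = -1110536994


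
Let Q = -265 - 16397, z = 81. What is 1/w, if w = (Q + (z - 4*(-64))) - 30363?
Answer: -1/46688 ≈ -2.1419e-5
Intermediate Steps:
Q = -16662
w = -46688 (w = (-16662 + (81 - 4*(-64))) - 30363 = (-16662 + (81 + 256)) - 30363 = (-16662 + 337) - 30363 = -16325 - 30363 = -46688)
1/w = 1/(-46688) = -1/46688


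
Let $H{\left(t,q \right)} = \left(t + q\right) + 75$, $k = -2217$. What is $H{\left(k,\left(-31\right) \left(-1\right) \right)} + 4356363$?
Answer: $4354252$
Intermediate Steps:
$H{\left(t,q \right)} = 75 + q + t$ ($H{\left(t,q \right)} = \left(q + t\right) + 75 = 75 + q + t$)
$H{\left(k,\left(-31\right) \left(-1\right) \right)} + 4356363 = \left(75 - -31 - 2217\right) + 4356363 = \left(75 + 31 - 2217\right) + 4356363 = -2111 + 4356363 = 4354252$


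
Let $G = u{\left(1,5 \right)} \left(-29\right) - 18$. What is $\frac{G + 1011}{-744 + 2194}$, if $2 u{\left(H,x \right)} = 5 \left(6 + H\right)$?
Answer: $\frac{971}{2900} \approx 0.33483$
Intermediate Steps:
$u{\left(H,x \right)} = 15 + \frac{5 H}{2}$ ($u{\left(H,x \right)} = \frac{5 \left(6 + H\right)}{2} = \frac{30 + 5 H}{2} = 15 + \frac{5 H}{2}$)
$G = - \frac{1051}{2}$ ($G = \left(15 + \frac{5}{2} \cdot 1\right) \left(-29\right) - 18 = \left(15 + \frac{5}{2}\right) \left(-29\right) - 18 = \frac{35}{2} \left(-29\right) - 18 = - \frac{1015}{2} - 18 = - \frac{1051}{2} \approx -525.5$)
$\frac{G + 1011}{-744 + 2194} = \frac{- \frac{1051}{2} + 1011}{-744 + 2194} = \frac{971}{2 \cdot 1450} = \frac{971}{2} \cdot \frac{1}{1450} = \frac{971}{2900}$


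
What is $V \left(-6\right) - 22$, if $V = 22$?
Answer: $-154$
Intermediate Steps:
$V \left(-6\right) - 22 = 22 \left(-6\right) - 22 = -132 - 22 = -154$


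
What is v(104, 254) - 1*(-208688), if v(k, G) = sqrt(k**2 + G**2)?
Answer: 208688 + 2*sqrt(18833) ≈ 2.0896e+5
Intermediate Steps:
v(k, G) = sqrt(G**2 + k**2)
v(104, 254) - 1*(-208688) = sqrt(254**2 + 104**2) - 1*(-208688) = sqrt(64516 + 10816) + 208688 = sqrt(75332) + 208688 = 2*sqrt(18833) + 208688 = 208688 + 2*sqrt(18833)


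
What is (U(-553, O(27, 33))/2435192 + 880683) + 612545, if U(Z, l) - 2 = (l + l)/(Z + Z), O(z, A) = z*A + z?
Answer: 502718043629079/336665294 ≈ 1.4932e+6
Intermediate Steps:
O(z, A) = z + A*z (O(z, A) = A*z + z = z + A*z)
U(Z, l) = 2 + l/Z (U(Z, l) = 2 + (l + l)/(Z + Z) = 2 + (2*l)/((2*Z)) = 2 + (2*l)*(1/(2*Z)) = 2 + l/Z)
(U(-553, O(27, 33))/2435192 + 880683) + 612545 = ((2 + (27*(1 + 33))/(-553))/2435192 + 880683) + 612545 = ((2 + (27*34)*(-1/553))*(1/2435192) + 880683) + 612545 = ((2 + 918*(-1/553))*(1/2435192) + 880683) + 612545 = ((2 - 918/553)*(1/2435192) + 880683) + 612545 = ((188/553)*(1/2435192) + 880683) + 612545 = (47/336665294 + 880683) + 612545 = 296495401115849/336665294 + 612545 = 502718043629079/336665294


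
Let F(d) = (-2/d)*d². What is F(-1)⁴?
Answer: 16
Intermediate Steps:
F(d) = -2*d
F(-1)⁴ = (-2*(-1))⁴ = 2⁴ = 16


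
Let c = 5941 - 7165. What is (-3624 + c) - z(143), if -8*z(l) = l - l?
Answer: -4848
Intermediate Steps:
z(l) = 0 (z(l) = -(l - l)/8 = -⅛*0 = 0)
c = -1224
(-3624 + c) - z(143) = (-3624 - 1224) - 1*0 = -4848 + 0 = -4848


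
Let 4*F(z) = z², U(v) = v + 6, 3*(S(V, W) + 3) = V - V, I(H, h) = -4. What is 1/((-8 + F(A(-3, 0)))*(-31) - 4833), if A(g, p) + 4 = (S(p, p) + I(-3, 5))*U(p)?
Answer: -1/20984 ≈ -4.7655e-5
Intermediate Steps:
S(V, W) = -3 (S(V, W) = -3 + (V - V)/3 = -3 + (⅓)*0 = -3 + 0 = -3)
U(v) = 6 + v
A(g, p) = -46 - 7*p (A(g, p) = -4 + (-3 - 4)*(6 + p) = -4 - 7*(6 + p) = -4 + (-42 - 7*p) = -46 - 7*p)
F(z) = z²/4
1/((-8 + F(A(-3, 0)))*(-31) - 4833) = 1/((-8 + (-46 - 7*0)²/4)*(-31) - 4833) = 1/((-8 + (-46 + 0)²/4)*(-31) - 4833) = 1/((-8 + (¼)*(-46)²)*(-31) - 4833) = 1/((-8 + (¼)*2116)*(-31) - 4833) = 1/((-8 + 529)*(-31) - 4833) = 1/(521*(-31) - 4833) = 1/(-16151 - 4833) = 1/(-20984) = -1/20984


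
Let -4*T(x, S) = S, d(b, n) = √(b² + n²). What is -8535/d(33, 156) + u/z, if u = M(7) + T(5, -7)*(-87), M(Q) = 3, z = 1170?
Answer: -199/1560 - 569*√113/113 ≈ -53.655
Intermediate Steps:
T(x, S) = -S/4
u = -597/4 (u = 3 - ¼*(-7)*(-87) = 3 + (7/4)*(-87) = 3 - 609/4 = -597/4 ≈ -149.25)
-8535/d(33, 156) + u/z = -8535/√(33² + 156²) - 597/4/1170 = -8535/√(1089 + 24336) - 597/4*1/1170 = -8535*√113/1695 - 199/1560 = -569*√113/113 - 199/1560 = -199/1560 - 569*√113/113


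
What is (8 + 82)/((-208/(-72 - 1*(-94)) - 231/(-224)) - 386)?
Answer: -10560/46279 ≈ -0.22818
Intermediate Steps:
(8 + 82)/((-208/(-72 - 1*(-94)) - 231/(-224)) - 386) = 90/((-208/(-72 + 94) - 231*(-1/224)) - 386) = 90/((-208/22 + 33/32) - 386) = 90/((-208*1/22 + 33/32) - 386) = 90/((-104/11 + 33/32) - 386) = 90/(-2965/352 - 386) = 90/(-138837/352) = 90*(-352/138837) = -10560/46279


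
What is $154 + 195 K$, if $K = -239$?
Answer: $-46451$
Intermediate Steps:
$154 + 195 K = 154 + 195 \left(-239\right) = 154 - 46605 = -46451$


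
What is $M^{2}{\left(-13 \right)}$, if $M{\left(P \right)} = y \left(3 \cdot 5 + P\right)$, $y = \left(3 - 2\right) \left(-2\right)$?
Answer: $16$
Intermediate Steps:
$y = -2$ ($y = 1 \left(-2\right) = -2$)
$M{\left(P \right)} = -30 - 2 P$ ($M{\left(P \right)} = - 2 \left(3 \cdot 5 + P\right) = - 2 \left(15 + P\right) = -30 - 2 P$)
$M^{2}{\left(-13 \right)} = \left(-30 - -26\right)^{2} = \left(-30 + 26\right)^{2} = \left(-4\right)^{2} = 16$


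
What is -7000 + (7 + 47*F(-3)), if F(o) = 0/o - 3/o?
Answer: -6946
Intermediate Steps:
F(o) = -3/o (F(o) = 0 - 3/o = -3/o)
-7000 + (7 + 47*F(-3)) = -7000 + (7 + 47*(-3/(-3))) = -7000 + (7 + 47*(-3*(-⅓))) = -7000 + (7 + 47*1) = -7000 + (7 + 47) = -7000 + 54 = -6946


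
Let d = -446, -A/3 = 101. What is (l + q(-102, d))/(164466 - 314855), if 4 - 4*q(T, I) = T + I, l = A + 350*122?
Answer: -42535/150389 ≈ -0.28283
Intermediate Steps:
A = -303 (A = -3*101 = -303)
l = 42397 (l = -303 + 350*122 = -303 + 42700 = 42397)
q(T, I) = 1 - I/4 - T/4 (q(T, I) = 1 - (T + I)/4 = 1 - (I + T)/4 = 1 + (-I/4 - T/4) = 1 - I/4 - T/4)
(l + q(-102, d))/(164466 - 314855) = (42397 + (1 - ¼*(-446) - ¼*(-102)))/(164466 - 314855) = (42397 + (1 + 223/2 + 51/2))/(-150389) = (42397 + 138)*(-1/150389) = 42535*(-1/150389) = -42535/150389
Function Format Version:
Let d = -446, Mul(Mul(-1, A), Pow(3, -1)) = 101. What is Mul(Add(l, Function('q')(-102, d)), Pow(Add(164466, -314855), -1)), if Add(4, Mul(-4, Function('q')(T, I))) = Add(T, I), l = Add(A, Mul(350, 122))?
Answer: Rational(-42535, 150389) ≈ -0.28283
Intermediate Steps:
A = -303 (A = Mul(-3, 101) = -303)
l = 42397 (l = Add(-303, Mul(350, 122)) = Add(-303, 42700) = 42397)
Function('q')(T, I) = Add(1, Mul(Rational(-1, 4), I), Mul(Rational(-1, 4), T)) (Function('q')(T, I) = Add(1, Mul(Rational(-1, 4), Add(T, I))) = Add(1, Mul(Rational(-1, 4), Add(I, T))) = Add(1, Add(Mul(Rational(-1, 4), I), Mul(Rational(-1, 4), T))) = Add(1, Mul(Rational(-1, 4), I), Mul(Rational(-1, 4), T)))
Mul(Add(l, Function('q')(-102, d)), Pow(Add(164466, -314855), -1)) = Mul(Add(42397, Add(1, Mul(Rational(-1, 4), -446), Mul(Rational(-1, 4), -102))), Pow(Add(164466, -314855), -1)) = Mul(Add(42397, Add(1, Rational(223, 2), Rational(51, 2))), Pow(-150389, -1)) = Mul(Add(42397, 138), Rational(-1, 150389)) = Mul(42535, Rational(-1, 150389)) = Rational(-42535, 150389)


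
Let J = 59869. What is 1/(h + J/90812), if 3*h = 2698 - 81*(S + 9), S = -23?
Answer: 272436/348171191 ≈ 0.00078248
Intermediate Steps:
h = 3832/3 (h = (2698 - 81*(-23 + 9))/3 = (2698 - 81*(-14))/3 = (2698 + 1134)/3 = (1/3)*3832 = 3832/3 ≈ 1277.3)
1/(h + J/90812) = 1/(3832/3 + 59869/90812) = 1/(348171191/272436) = 272436/348171191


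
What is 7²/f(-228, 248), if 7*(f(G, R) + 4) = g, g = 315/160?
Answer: -224/17 ≈ -13.176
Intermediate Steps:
g = 63/32 (g = 315*(1/160) = 63/32 ≈ 1.9688)
f(G, R) = -119/32 (f(G, R) = -4 + (⅐)*(63/32) = -4 + 9/32 = -119/32)
7²/f(-228, 248) = 7²/(-119/32) = 49*(-32/119) = -224/17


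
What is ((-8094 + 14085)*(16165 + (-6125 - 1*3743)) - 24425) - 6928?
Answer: 37693974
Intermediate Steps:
((-8094 + 14085)*(16165 + (-6125 - 1*3743)) - 24425) - 6928 = (5991*(16165 + (-6125 - 3743)) - 24425) - 6928 = (5991*(16165 - 9868) - 24425) - 6928 = (5991*6297 - 24425) - 6928 = (37725327 - 24425) - 6928 = 37700902 - 6928 = 37693974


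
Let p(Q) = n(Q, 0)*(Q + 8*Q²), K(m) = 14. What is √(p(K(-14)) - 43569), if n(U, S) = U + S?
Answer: I*√21421 ≈ 146.36*I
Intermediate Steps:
n(U, S) = S + U
p(Q) = Q*(Q + 8*Q²) (p(Q) = (0 + Q)*(Q + 8*Q²) = Q*(Q + 8*Q²))
√(p(K(-14)) - 43569) = √(14²*(1 + 8*14) - 43569) = √(196*(1 + 112) - 43569) = √(196*113 - 43569) = √(22148 - 43569) = √(-21421) = I*√21421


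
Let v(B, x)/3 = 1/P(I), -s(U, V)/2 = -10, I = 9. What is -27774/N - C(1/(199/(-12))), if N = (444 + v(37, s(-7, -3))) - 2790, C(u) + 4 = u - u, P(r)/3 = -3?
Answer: 111478/7039 ≈ 15.837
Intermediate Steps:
s(U, V) = 20 (s(U, V) = -2*(-10) = 20)
P(r) = -9 (P(r) = 3*(-3) = -9)
v(B, x) = -⅓ (v(B, x) = 3/(-9) = 3*(-⅑) = -⅓)
C(u) = -4 (C(u) = -4 + (u - u) = -4 + 0 = -4)
N = -7039/3 (N = (444 - ⅓) - 2790 = 1331/3 - 2790 = -7039/3 ≈ -2346.3)
-27774/N - C(1/(199/(-12))) = -27774/(-7039/3) - 1*(-4) = -27774*(-3/7039) + 4 = 83322/7039 + 4 = 111478/7039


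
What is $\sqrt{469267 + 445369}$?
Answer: $2 \sqrt{228659} \approx 956.37$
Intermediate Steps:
$\sqrt{469267 + 445369} = \sqrt{914636} = 2 \sqrt{228659}$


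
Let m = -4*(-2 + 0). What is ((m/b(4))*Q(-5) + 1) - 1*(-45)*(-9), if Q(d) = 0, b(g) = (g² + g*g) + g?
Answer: -404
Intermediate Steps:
b(g) = g + 2*g² (b(g) = (g² + g²) + g = 2*g² + g = g + 2*g²)
m = 8 (m = -4*(-2) = 8)
((m/b(4))*Q(-5) + 1) - 1*(-45)*(-9) = ((8/((4*(1 + 2*4))))*0 + 1) - 1*(-45)*(-9) = ((8/((4*(1 + 8))))*0 + 1) + 45*(-9) = ((8/((4*9)))*0 + 1) - 405 = ((8/36)*0 + 1) - 405 = ((8*(1/36))*0 + 1) - 405 = ((2/9)*0 + 1) - 405 = (0 + 1) - 405 = 1 - 405 = -404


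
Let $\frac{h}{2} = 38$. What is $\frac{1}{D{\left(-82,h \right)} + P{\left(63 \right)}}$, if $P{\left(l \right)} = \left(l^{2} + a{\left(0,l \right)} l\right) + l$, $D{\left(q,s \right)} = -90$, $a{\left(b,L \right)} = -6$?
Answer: $\frac{1}{3564} \approx 0.00028058$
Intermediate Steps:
$h = 76$ ($h = 2 \cdot 38 = 76$)
$P{\left(l \right)} = l^{2} - 5 l$ ($P{\left(l \right)} = \left(l^{2} - 6 l\right) + l = l^{2} - 5 l$)
$\frac{1}{D{\left(-82,h \right)} + P{\left(63 \right)}} = \frac{1}{-90 + 63 \left(-5 + 63\right)} = \frac{1}{-90 + 63 \cdot 58} = \frac{1}{-90 + 3654} = \frac{1}{3564}$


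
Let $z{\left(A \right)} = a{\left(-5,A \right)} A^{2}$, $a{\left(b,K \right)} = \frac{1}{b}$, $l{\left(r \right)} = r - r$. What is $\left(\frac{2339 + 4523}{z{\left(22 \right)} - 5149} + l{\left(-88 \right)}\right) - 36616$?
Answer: $- \frac{960435374}{26229} \approx -36617.0$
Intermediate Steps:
$l{\left(r \right)} = 0$
$z{\left(A \right)} = - \frac{A^{2}}{5}$ ($z{\left(A \right)} = \frac{A^{2}}{-5} = - \frac{A^{2}}{5}$)
$\left(\frac{2339 + 4523}{z{\left(22 \right)} - 5149} + l{\left(-88 \right)}\right) - 36616 = \left(\frac{2339 + 4523}{- \frac{22^{2}}{5} - 5149} + 0\right) - 36616 = \left(\frac{6862}{\left(- \frac{1}{5}\right) 484 - 5149} + 0\right) - 36616 = \left(\frac{6862}{- \frac{484}{5} - 5149} + 0\right) - 36616 = \left(\frac{6862}{- \frac{26229}{5}} + 0\right) - 36616 = \left(6862 \left(- \frac{5}{26229}\right) + 0\right) - 36616 = \left(- \frac{34310}{26229} + 0\right) - 36616 = - \frac{34310}{26229} - 36616 = - \frac{960435374}{26229}$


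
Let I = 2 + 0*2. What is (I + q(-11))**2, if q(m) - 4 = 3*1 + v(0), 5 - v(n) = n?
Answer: 196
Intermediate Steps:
I = 2 (I = 2 + 0 = 2)
v(n) = 5 - n
q(m) = 12 (q(m) = 4 + (3*1 + (5 - 1*0)) = 4 + (3 + (5 + 0)) = 4 + (3 + 5) = 4 + 8 = 12)
(I + q(-11))**2 = (2 + 12)**2 = 14**2 = 196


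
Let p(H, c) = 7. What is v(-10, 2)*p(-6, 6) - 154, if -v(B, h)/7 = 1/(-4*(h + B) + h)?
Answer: -5285/34 ≈ -155.44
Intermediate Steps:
v(B, h) = -7/(-4*B - 3*h) (v(B, h) = -7/(-4*(h + B) + h) = -7/(-4*(B + h) + h) = -7/((-4*B - 4*h) + h) = -7/(-4*B - 3*h))
v(-10, 2)*p(-6, 6) - 154 = (7/(3*2 + 4*(-10)))*7 - 154 = (7/(6 - 40))*7 - 154 = (7/(-34))*7 - 154 = (7*(-1/34))*7 - 154 = -7/34*7 - 154 = -49/34 - 154 = -5285/34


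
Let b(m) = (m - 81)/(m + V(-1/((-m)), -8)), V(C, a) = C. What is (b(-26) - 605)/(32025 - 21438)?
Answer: -135601/2389133 ≈ -0.056757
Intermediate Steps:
b(m) = (-81 + m)/(m + 1/m) (b(m) = (m - 81)/(m - 1/((-m))) = (-81 + m)/(m - (-1)/m) = (-81 + m)/(m + 1/m))
(b(-26) - 605)/(32025 - 21438) = (-26*(-81 - 26)/(1 + (-26)**2) - 605)/(32025 - 21438) = (-26*(-107)/(1 + 676) - 605)/10587 = (-26*(-107)/677 - 605)*(1/10587) = (-26*1/677*(-107) - 605)*(1/10587) = (2782/677 - 605)*(1/10587) = -406803/677*1/10587 = -135601/2389133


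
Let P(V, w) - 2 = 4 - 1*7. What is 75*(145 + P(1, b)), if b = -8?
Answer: 10800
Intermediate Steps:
P(V, w) = -1 (P(V, w) = 2 + (4 - 1*7) = 2 + (4 - 7) = 2 - 3 = -1)
75*(145 + P(1, b)) = 75*(145 - 1) = 75*144 = 10800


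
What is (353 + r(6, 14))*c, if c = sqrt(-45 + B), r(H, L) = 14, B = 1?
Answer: 734*I*sqrt(11) ≈ 2434.4*I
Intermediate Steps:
c = 2*I*sqrt(11) (c = sqrt(-45 + 1) = sqrt(-44) = 2*I*sqrt(11) ≈ 6.6332*I)
(353 + r(6, 14))*c = (353 + 14)*(2*I*sqrt(11)) = 367*(2*I*sqrt(11)) = 734*I*sqrt(11)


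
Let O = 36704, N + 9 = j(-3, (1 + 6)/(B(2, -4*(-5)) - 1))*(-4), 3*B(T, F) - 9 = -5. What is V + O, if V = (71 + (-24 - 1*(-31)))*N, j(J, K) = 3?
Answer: 35066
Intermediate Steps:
B(T, F) = 4/3 (B(T, F) = 3 + (1/3)*(-5) = 3 - 5/3 = 4/3)
N = -21 (N = -9 + 3*(-4) = -9 - 12 = -21)
V = -1638 (V = (71 + (-24 - 1*(-31)))*(-21) = (71 + (-24 + 31))*(-21) = (71 + 7)*(-21) = 78*(-21) = -1638)
V + O = -1638 + 36704 = 35066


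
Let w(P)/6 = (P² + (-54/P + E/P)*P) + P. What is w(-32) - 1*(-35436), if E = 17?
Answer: 41166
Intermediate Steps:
w(P) = -222 + 6*P + 6*P² (w(P) = 6*((P² + (-54/P + 17/P)*P) + P) = 6*((P² + (-37/P)*P) + P) = 6*((P² - 37) + P) = 6*((-37 + P²) + P) = 6*(-37 + P + P²) = -222 + 6*P + 6*P²)
w(-32) - 1*(-35436) = (-222 + 6*(-32) + 6*(-32)²) - 1*(-35436) = (-222 - 192 + 6*1024) + 35436 = (-222 - 192 + 6144) + 35436 = 5730 + 35436 = 41166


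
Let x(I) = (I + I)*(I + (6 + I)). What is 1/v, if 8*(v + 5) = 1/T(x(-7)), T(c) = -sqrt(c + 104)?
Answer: -69120/345599 + 48*sqrt(6)/345599 ≈ -0.19966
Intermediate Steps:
x(I) = 2*I*(6 + 2*I) (x(I) = (2*I)*(6 + 2*I) = 2*I*(6 + 2*I))
T(c) = -sqrt(104 + c)
v = -5 - sqrt(6)/288 (v = -5 + 1/(8*((-sqrt(104 + 4*(-7)*(3 - 7))))) = -5 + 1/(8*((-sqrt(104 + 4*(-7)*(-4))))) = -5 + 1/(8*((-sqrt(104 + 112)))) = -5 + 1/(8*((-sqrt(216)))) = -5 + 1/(8*((-6*sqrt(6)))) = -5 + (-sqrt(6)/36)/8 = -5 - sqrt(6)/288 ≈ -5.0085)
1/v = 1/(-5 - sqrt(6)/288)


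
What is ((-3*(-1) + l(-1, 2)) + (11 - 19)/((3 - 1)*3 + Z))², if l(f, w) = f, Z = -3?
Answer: 4/9 ≈ 0.44444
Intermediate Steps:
((-3*(-1) + l(-1, 2)) + (11 - 19)/((3 - 1)*3 + Z))² = ((-3*(-1) - 1) + (11 - 19)/((3 - 1)*3 - 3))² = ((3 - 1) - 8/(2*3 - 3))² = (2 - 8/(6 - 3))² = (2 - 8/3)² = (-⅔)² = 4/9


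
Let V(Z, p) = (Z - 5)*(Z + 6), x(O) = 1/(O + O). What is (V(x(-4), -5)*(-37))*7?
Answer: 499093/64 ≈ 7798.3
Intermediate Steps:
x(O) = 1/(2*O)
V(Z, p) = (-5 + Z)*(6 + Z)
(V(x(-4), -5)*(-37))*7 = ((-30 + (1/2)/(-4) + ((1/2)/(-4))**2)*(-37))*7 = ((-30 + (1/2)*(-1/4) + ((1/2)*(-1/4))**2)*(-37))*7 = ((-30 - 1/8 + (-1/8)**2)*(-37))*7 = ((-30 - 1/8 + 1/64)*(-37))*7 = -1927/64*(-37)*7 = (71299/64)*7 = 499093/64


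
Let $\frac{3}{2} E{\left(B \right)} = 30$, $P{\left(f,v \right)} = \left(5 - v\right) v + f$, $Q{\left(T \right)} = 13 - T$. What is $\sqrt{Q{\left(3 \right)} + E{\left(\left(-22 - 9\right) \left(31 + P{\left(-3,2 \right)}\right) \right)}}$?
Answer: $\sqrt{30} \approx 5.4772$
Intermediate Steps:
$P{\left(f,v \right)} = f + v \left(5 - v\right)$ ($P{\left(f,v \right)} = v \left(5 - v\right) + f = f + v \left(5 - v\right)$)
$E{\left(B \right)} = 20$ ($E{\left(B \right)} = \frac{2}{3} \cdot 30 = 20$)
$\sqrt{Q{\left(3 \right)} + E{\left(\left(-22 - 9\right) \left(31 + P{\left(-3,2 \right)}\right) \right)}} = \sqrt{\left(13 - 3\right) + 20} = \sqrt{10 + 20} = \sqrt{30}$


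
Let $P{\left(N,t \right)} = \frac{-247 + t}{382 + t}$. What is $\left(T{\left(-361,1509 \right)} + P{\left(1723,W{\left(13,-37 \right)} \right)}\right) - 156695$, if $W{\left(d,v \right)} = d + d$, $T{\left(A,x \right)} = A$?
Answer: $- \frac{3769357}{24} \approx -1.5706 \cdot 10^{5}$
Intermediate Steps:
$W{\left(d,v \right)} = 2 d$
$P{\left(N,t \right)} = \frac{-247 + t}{382 + t}$
$\left(T{\left(-361,1509 \right)} + P{\left(1723,W{\left(13,-37 \right)} \right)}\right) - 156695 = \left(-361 + \frac{-247 + 2 \cdot 13}{382 + 2 \cdot 13}\right) - 156695 = \left(-361 + \frac{-247 + 26}{382 + 26}\right) - 156695 = \left(-361 + \frac{1}{408} \left(-221\right)\right) - 156695 = \left(-361 - \frac{13}{24}\right) - 156695 = - \frac{8677}{24} - 156695 = - \frac{3769357}{24}$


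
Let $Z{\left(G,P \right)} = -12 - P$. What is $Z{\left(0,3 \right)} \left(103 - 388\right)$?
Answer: $4275$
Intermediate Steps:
$Z{\left(0,3 \right)} \left(103 - 388\right) = \left(-12 - 3\right) \left(103 - 388\right) = \left(-12 - 3\right) \left(-285\right) = \left(-15\right) \left(-285\right) = 4275$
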